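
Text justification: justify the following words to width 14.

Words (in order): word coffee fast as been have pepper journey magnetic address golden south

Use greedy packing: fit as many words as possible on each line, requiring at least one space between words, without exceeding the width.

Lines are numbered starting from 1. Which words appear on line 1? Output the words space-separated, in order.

Line 1: ['word', 'coffee'] (min_width=11, slack=3)
Line 2: ['fast', 'as', 'been'] (min_width=12, slack=2)
Line 3: ['have', 'pepper'] (min_width=11, slack=3)
Line 4: ['journey'] (min_width=7, slack=7)
Line 5: ['magnetic'] (min_width=8, slack=6)
Line 6: ['address', 'golden'] (min_width=14, slack=0)
Line 7: ['south'] (min_width=5, slack=9)

Answer: word coffee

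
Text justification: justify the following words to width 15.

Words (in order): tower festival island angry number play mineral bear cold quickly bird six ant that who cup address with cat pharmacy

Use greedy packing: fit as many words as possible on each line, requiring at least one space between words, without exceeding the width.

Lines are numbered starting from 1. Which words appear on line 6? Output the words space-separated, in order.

Line 1: ['tower', 'festival'] (min_width=14, slack=1)
Line 2: ['island', 'angry'] (min_width=12, slack=3)
Line 3: ['number', 'play'] (min_width=11, slack=4)
Line 4: ['mineral', 'bear'] (min_width=12, slack=3)
Line 5: ['cold', 'quickly'] (min_width=12, slack=3)
Line 6: ['bird', 'six', 'ant'] (min_width=12, slack=3)
Line 7: ['that', 'who', 'cup'] (min_width=12, slack=3)
Line 8: ['address', 'with'] (min_width=12, slack=3)
Line 9: ['cat', 'pharmacy'] (min_width=12, slack=3)

Answer: bird six ant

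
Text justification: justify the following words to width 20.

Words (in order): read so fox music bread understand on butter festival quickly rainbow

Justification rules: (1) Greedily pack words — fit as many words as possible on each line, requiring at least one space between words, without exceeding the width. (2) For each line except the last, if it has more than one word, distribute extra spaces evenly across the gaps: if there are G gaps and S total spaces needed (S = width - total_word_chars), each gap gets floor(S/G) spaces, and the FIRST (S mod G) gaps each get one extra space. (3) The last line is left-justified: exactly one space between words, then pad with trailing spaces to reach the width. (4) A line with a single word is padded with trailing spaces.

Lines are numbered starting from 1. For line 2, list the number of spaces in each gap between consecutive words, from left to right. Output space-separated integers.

Answer: 2 1

Derivation:
Line 1: ['read', 'so', 'fox', 'music'] (min_width=17, slack=3)
Line 2: ['bread', 'understand', 'on'] (min_width=19, slack=1)
Line 3: ['butter', 'festival'] (min_width=15, slack=5)
Line 4: ['quickly', 'rainbow'] (min_width=15, slack=5)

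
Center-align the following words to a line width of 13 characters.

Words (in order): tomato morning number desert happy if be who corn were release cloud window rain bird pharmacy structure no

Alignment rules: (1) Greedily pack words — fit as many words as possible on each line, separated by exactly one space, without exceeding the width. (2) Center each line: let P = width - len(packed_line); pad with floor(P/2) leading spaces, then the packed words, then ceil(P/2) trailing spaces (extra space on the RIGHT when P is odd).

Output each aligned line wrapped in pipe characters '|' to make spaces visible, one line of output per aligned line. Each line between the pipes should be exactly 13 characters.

Line 1: ['tomato'] (min_width=6, slack=7)
Line 2: ['morning'] (min_width=7, slack=6)
Line 3: ['number', 'desert'] (min_width=13, slack=0)
Line 4: ['happy', 'if', 'be'] (min_width=11, slack=2)
Line 5: ['who', 'corn', 'were'] (min_width=13, slack=0)
Line 6: ['release', 'cloud'] (min_width=13, slack=0)
Line 7: ['window', 'rain'] (min_width=11, slack=2)
Line 8: ['bird', 'pharmacy'] (min_width=13, slack=0)
Line 9: ['structure', 'no'] (min_width=12, slack=1)

Answer: |   tomato    |
|   morning   |
|number desert|
| happy if be |
|who corn were|
|release cloud|
| window rain |
|bird pharmacy|
|structure no |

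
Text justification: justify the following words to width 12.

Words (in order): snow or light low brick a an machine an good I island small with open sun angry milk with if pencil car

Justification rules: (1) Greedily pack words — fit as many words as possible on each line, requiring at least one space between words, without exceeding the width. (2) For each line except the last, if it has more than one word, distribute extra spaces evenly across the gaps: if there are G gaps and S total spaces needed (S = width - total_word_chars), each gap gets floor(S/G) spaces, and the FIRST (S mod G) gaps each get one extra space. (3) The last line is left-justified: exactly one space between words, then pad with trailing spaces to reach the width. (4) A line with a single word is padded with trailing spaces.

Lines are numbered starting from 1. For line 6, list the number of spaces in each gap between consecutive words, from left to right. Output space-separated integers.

Answer: 1

Derivation:
Line 1: ['snow', 'or'] (min_width=7, slack=5)
Line 2: ['light', 'low'] (min_width=9, slack=3)
Line 3: ['brick', 'a', 'an'] (min_width=10, slack=2)
Line 4: ['machine', 'an'] (min_width=10, slack=2)
Line 5: ['good', 'I'] (min_width=6, slack=6)
Line 6: ['island', 'small'] (min_width=12, slack=0)
Line 7: ['with', 'open'] (min_width=9, slack=3)
Line 8: ['sun', 'angry'] (min_width=9, slack=3)
Line 9: ['milk', 'with', 'if'] (min_width=12, slack=0)
Line 10: ['pencil', 'car'] (min_width=10, slack=2)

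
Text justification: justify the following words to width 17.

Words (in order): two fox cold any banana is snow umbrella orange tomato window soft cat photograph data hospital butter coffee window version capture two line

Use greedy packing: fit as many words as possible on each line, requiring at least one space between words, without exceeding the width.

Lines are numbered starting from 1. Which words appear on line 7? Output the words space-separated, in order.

Line 1: ['two', 'fox', 'cold', 'any'] (min_width=16, slack=1)
Line 2: ['banana', 'is', 'snow'] (min_width=14, slack=3)
Line 3: ['umbrella', 'orange'] (min_width=15, slack=2)
Line 4: ['tomato', 'window'] (min_width=13, slack=4)
Line 5: ['soft', 'cat'] (min_width=8, slack=9)
Line 6: ['photograph', 'data'] (min_width=15, slack=2)
Line 7: ['hospital', 'butter'] (min_width=15, slack=2)
Line 8: ['coffee', 'window'] (min_width=13, slack=4)
Line 9: ['version', 'capture'] (min_width=15, slack=2)
Line 10: ['two', 'line'] (min_width=8, slack=9)

Answer: hospital butter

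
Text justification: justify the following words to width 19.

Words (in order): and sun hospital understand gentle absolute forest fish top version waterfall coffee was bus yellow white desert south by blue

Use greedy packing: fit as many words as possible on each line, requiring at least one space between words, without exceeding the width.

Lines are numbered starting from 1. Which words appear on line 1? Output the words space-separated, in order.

Line 1: ['and', 'sun', 'hospital'] (min_width=16, slack=3)
Line 2: ['understand', 'gentle'] (min_width=17, slack=2)
Line 3: ['absolute', 'forest'] (min_width=15, slack=4)
Line 4: ['fish', 'top', 'version'] (min_width=16, slack=3)
Line 5: ['waterfall', 'coffee'] (min_width=16, slack=3)
Line 6: ['was', 'bus', 'yellow'] (min_width=14, slack=5)
Line 7: ['white', 'desert', 'south'] (min_width=18, slack=1)
Line 8: ['by', 'blue'] (min_width=7, slack=12)

Answer: and sun hospital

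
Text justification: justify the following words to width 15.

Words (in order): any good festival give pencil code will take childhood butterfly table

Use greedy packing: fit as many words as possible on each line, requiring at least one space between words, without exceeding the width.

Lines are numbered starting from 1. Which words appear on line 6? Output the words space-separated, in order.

Line 1: ['any', 'good'] (min_width=8, slack=7)
Line 2: ['festival', 'give'] (min_width=13, slack=2)
Line 3: ['pencil', 'code'] (min_width=11, slack=4)
Line 4: ['will', 'take'] (min_width=9, slack=6)
Line 5: ['childhood'] (min_width=9, slack=6)
Line 6: ['butterfly', 'table'] (min_width=15, slack=0)

Answer: butterfly table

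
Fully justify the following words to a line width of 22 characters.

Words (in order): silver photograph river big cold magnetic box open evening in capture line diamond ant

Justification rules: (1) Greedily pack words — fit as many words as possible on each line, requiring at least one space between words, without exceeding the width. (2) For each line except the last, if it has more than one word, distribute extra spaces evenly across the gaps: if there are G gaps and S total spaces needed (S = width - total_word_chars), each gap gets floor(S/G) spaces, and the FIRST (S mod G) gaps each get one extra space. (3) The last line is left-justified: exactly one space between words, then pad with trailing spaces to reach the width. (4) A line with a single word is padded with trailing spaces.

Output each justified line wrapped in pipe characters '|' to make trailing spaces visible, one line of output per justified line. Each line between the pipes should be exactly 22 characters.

Answer: |silver      photograph|
|river     big     cold|
|magnetic    box   open|
|evening   in   capture|
|line diamond ant      |

Derivation:
Line 1: ['silver', 'photograph'] (min_width=17, slack=5)
Line 2: ['river', 'big', 'cold'] (min_width=14, slack=8)
Line 3: ['magnetic', 'box', 'open'] (min_width=17, slack=5)
Line 4: ['evening', 'in', 'capture'] (min_width=18, slack=4)
Line 5: ['line', 'diamond', 'ant'] (min_width=16, slack=6)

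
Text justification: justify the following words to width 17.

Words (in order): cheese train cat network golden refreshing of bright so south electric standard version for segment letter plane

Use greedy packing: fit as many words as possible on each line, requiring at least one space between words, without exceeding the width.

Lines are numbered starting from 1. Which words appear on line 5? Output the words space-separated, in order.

Answer: electric standard

Derivation:
Line 1: ['cheese', 'train', 'cat'] (min_width=16, slack=1)
Line 2: ['network', 'golden'] (min_width=14, slack=3)
Line 3: ['refreshing', 'of'] (min_width=13, slack=4)
Line 4: ['bright', 'so', 'south'] (min_width=15, slack=2)
Line 5: ['electric', 'standard'] (min_width=17, slack=0)
Line 6: ['version', 'for'] (min_width=11, slack=6)
Line 7: ['segment', 'letter'] (min_width=14, slack=3)
Line 8: ['plane'] (min_width=5, slack=12)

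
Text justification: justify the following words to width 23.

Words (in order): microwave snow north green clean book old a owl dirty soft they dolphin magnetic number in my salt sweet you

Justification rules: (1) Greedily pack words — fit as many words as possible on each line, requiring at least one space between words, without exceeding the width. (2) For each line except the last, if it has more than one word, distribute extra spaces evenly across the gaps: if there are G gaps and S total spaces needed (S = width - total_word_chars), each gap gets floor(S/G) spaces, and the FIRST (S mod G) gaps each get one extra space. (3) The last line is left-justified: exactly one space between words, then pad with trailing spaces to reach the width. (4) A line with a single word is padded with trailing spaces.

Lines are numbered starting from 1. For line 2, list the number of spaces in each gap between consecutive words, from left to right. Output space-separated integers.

Line 1: ['microwave', 'snow', 'north'] (min_width=20, slack=3)
Line 2: ['green', 'clean', 'book', 'old', 'a'] (min_width=22, slack=1)
Line 3: ['owl', 'dirty', 'soft', 'they'] (min_width=19, slack=4)
Line 4: ['dolphin', 'magnetic', 'number'] (min_width=23, slack=0)
Line 5: ['in', 'my', 'salt', 'sweet', 'you'] (min_width=20, slack=3)

Answer: 2 1 1 1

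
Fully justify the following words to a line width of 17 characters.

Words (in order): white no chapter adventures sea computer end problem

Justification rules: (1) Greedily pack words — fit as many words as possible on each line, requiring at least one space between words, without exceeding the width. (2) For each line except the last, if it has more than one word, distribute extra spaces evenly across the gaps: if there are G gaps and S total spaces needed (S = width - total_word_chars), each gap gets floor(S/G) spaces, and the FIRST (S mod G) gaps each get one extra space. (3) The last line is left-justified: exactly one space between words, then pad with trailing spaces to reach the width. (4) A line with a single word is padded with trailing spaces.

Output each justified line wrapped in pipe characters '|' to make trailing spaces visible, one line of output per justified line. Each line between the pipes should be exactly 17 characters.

Line 1: ['white', 'no', 'chapter'] (min_width=16, slack=1)
Line 2: ['adventures', 'sea'] (min_width=14, slack=3)
Line 3: ['computer', 'end'] (min_width=12, slack=5)
Line 4: ['problem'] (min_width=7, slack=10)

Answer: |white  no chapter|
|adventures    sea|
|computer      end|
|problem          |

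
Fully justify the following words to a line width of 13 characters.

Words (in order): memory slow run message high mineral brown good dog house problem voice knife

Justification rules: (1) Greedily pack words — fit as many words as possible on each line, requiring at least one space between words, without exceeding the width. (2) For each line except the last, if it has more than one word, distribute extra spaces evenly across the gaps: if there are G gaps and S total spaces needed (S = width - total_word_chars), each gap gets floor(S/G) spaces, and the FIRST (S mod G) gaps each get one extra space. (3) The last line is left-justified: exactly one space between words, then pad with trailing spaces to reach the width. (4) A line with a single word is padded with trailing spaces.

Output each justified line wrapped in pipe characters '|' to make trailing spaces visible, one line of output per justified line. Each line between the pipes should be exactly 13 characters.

Answer: |memory   slow|
|run   message|
|high  mineral|
|brown    good|
|dog     house|
|problem voice|
|knife        |

Derivation:
Line 1: ['memory', 'slow'] (min_width=11, slack=2)
Line 2: ['run', 'message'] (min_width=11, slack=2)
Line 3: ['high', 'mineral'] (min_width=12, slack=1)
Line 4: ['brown', 'good'] (min_width=10, slack=3)
Line 5: ['dog', 'house'] (min_width=9, slack=4)
Line 6: ['problem', 'voice'] (min_width=13, slack=0)
Line 7: ['knife'] (min_width=5, slack=8)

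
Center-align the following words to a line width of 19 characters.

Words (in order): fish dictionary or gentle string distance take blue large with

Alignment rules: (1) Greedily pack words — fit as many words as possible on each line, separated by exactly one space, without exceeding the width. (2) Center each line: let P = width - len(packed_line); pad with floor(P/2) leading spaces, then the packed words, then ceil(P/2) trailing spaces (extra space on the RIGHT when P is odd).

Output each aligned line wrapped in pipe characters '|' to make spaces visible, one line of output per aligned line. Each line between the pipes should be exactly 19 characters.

Line 1: ['fish', 'dictionary', 'or'] (min_width=18, slack=1)
Line 2: ['gentle', 'string'] (min_width=13, slack=6)
Line 3: ['distance', 'take', 'blue'] (min_width=18, slack=1)
Line 4: ['large', 'with'] (min_width=10, slack=9)

Answer: |fish dictionary or |
|   gentle string   |
|distance take blue |
|    large with     |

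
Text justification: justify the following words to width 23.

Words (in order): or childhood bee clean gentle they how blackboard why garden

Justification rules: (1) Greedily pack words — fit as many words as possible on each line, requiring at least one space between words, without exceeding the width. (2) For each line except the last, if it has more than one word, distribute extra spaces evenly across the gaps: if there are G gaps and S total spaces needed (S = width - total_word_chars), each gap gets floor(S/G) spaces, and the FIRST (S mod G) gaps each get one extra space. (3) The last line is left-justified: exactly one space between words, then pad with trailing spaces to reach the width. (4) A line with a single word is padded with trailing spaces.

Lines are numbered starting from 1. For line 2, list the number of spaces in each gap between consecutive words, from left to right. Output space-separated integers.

Answer: 5 5

Derivation:
Line 1: ['or', 'childhood', 'bee', 'clean'] (min_width=22, slack=1)
Line 2: ['gentle', 'they', 'how'] (min_width=15, slack=8)
Line 3: ['blackboard', 'why', 'garden'] (min_width=21, slack=2)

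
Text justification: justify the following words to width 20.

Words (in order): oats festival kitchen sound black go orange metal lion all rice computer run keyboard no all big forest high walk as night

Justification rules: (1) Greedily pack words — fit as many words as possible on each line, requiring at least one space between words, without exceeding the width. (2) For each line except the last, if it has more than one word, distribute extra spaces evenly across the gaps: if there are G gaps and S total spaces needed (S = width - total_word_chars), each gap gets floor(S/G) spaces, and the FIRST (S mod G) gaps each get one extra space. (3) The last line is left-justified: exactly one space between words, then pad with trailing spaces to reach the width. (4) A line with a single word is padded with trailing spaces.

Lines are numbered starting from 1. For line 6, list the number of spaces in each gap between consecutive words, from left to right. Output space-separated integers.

Answer: 1 1 1

Derivation:
Line 1: ['oats', 'festival'] (min_width=13, slack=7)
Line 2: ['kitchen', 'sound', 'black'] (min_width=19, slack=1)
Line 3: ['go', 'orange', 'metal', 'lion'] (min_width=20, slack=0)
Line 4: ['all', 'rice', 'computer'] (min_width=17, slack=3)
Line 5: ['run', 'keyboard', 'no', 'all'] (min_width=19, slack=1)
Line 6: ['big', 'forest', 'high', 'walk'] (min_width=20, slack=0)
Line 7: ['as', 'night'] (min_width=8, slack=12)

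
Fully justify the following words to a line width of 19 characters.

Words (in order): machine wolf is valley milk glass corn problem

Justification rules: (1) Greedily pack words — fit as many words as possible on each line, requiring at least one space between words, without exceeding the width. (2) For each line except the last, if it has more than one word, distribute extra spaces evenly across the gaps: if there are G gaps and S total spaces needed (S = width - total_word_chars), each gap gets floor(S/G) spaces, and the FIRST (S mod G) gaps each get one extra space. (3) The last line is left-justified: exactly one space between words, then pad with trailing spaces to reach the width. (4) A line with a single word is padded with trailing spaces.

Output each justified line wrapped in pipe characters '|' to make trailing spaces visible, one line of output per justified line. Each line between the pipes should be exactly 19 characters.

Line 1: ['machine', 'wolf', 'is'] (min_width=15, slack=4)
Line 2: ['valley', 'milk', 'glass'] (min_width=17, slack=2)
Line 3: ['corn', 'problem'] (min_width=12, slack=7)

Answer: |machine   wolf   is|
|valley  milk  glass|
|corn problem       |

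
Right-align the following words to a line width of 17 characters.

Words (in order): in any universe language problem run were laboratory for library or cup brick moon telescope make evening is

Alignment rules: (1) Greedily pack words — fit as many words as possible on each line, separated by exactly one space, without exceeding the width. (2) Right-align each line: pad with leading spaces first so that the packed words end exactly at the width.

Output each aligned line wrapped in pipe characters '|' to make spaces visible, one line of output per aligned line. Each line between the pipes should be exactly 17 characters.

Line 1: ['in', 'any', 'universe'] (min_width=15, slack=2)
Line 2: ['language', 'problem'] (min_width=16, slack=1)
Line 3: ['run', 'were'] (min_width=8, slack=9)
Line 4: ['laboratory', 'for'] (min_width=14, slack=3)
Line 5: ['library', 'or', 'cup'] (min_width=14, slack=3)
Line 6: ['brick', 'moon'] (min_width=10, slack=7)
Line 7: ['telescope', 'make'] (min_width=14, slack=3)
Line 8: ['evening', 'is'] (min_width=10, slack=7)

Answer: |  in any universe|
| language problem|
|         run were|
|   laboratory for|
|   library or cup|
|       brick moon|
|   telescope make|
|       evening is|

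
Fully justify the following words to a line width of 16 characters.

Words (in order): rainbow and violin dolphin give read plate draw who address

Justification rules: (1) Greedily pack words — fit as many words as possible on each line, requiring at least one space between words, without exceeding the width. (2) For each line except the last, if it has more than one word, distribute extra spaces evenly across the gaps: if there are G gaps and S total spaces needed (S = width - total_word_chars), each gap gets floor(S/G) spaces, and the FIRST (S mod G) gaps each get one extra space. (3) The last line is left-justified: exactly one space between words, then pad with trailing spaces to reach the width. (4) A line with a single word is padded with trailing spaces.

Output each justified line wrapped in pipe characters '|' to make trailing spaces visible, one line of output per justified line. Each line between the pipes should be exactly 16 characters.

Answer: |rainbow      and|
|violin   dolphin|
|give  read plate|
|draw who address|

Derivation:
Line 1: ['rainbow', 'and'] (min_width=11, slack=5)
Line 2: ['violin', 'dolphin'] (min_width=14, slack=2)
Line 3: ['give', 'read', 'plate'] (min_width=15, slack=1)
Line 4: ['draw', 'who', 'address'] (min_width=16, slack=0)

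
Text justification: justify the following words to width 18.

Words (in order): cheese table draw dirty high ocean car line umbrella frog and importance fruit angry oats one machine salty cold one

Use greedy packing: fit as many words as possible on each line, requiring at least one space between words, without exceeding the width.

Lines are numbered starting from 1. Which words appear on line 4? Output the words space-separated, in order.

Line 1: ['cheese', 'table', 'draw'] (min_width=17, slack=1)
Line 2: ['dirty', 'high', 'ocean'] (min_width=16, slack=2)
Line 3: ['car', 'line', 'umbrella'] (min_width=17, slack=1)
Line 4: ['frog', 'and'] (min_width=8, slack=10)
Line 5: ['importance', 'fruit'] (min_width=16, slack=2)
Line 6: ['angry', 'oats', 'one'] (min_width=14, slack=4)
Line 7: ['machine', 'salty', 'cold'] (min_width=18, slack=0)
Line 8: ['one'] (min_width=3, slack=15)

Answer: frog and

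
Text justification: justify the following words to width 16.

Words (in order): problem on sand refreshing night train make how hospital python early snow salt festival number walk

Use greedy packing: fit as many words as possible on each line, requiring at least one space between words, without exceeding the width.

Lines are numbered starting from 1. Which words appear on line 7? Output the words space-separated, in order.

Answer: walk

Derivation:
Line 1: ['problem', 'on', 'sand'] (min_width=15, slack=1)
Line 2: ['refreshing', 'night'] (min_width=16, slack=0)
Line 3: ['train', 'make', 'how'] (min_width=14, slack=2)
Line 4: ['hospital', 'python'] (min_width=15, slack=1)
Line 5: ['early', 'snow', 'salt'] (min_width=15, slack=1)
Line 6: ['festival', 'number'] (min_width=15, slack=1)
Line 7: ['walk'] (min_width=4, slack=12)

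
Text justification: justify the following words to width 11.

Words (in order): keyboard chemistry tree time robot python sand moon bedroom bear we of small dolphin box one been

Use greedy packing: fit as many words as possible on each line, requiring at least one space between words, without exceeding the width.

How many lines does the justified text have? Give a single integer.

Answer: 11

Derivation:
Line 1: ['keyboard'] (min_width=8, slack=3)
Line 2: ['chemistry'] (min_width=9, slack=2)
Line 3: ['tree', 'time'] (min_width=9, slack=2)
Line 4: ['robot'] (min_width=5, slack=6)
Line 5: ['python', 'sand'] (min_width=11, slack=0)
Line 6: ['moon'] (min_width=4, slack=7)
Line 7: ['bedroom'] (min_width=7, slack=4)
Line 8: ['bear', 'we', 'of'] (min_width=10, slack=1)
Line 9: ['small'] (min_width=5, slack=6)
Line 10: ['dolphin', 'box'] (min_width=11, slack=0)
Line 11: ['one', 'been'] (min_width=8, slack=3)
Total lines: 11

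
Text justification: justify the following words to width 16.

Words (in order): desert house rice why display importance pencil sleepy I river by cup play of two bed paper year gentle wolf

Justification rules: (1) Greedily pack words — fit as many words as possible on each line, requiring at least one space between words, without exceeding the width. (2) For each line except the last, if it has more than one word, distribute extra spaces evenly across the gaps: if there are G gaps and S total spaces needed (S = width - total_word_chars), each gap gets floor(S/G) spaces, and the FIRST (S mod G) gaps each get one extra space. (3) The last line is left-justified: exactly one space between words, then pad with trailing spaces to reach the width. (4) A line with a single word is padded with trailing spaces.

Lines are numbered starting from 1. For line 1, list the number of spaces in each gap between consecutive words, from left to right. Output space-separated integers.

Answer: 5

Derivation:
Line 1: ['desert', 'house'] (min_width=12, slack=4)
Line 2: ['rice', 'why', 'display'] (min_width=16, slack=0)
Line 3: ['importance'] (min_width=10, slack=6)
Line 4: ['pencil', 'sleepy', 'I'] (min_width=15, slack=1)
Line 5: ['river', 'by', 'cup'] (min_width=12, slack=4)
Line 6: ['play', 'of', 'two', 'bed'] (min_width=15, slack=1)
Line 7: ['paper', 'year'] (min_width=10, slack=6)
Line 8: ['gentle', 'wolf'] (min_width=11, slack=5)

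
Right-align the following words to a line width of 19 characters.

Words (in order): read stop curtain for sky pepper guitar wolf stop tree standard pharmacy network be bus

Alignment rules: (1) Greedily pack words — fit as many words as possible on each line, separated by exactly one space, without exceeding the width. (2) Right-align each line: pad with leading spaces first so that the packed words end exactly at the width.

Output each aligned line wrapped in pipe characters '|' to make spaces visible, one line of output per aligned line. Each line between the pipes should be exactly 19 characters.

Answer: |  read stop curtain|
|     for sky pepper|
|   guitar wolf stop|
|      tree standard|
|pharmacy network be|
|                bus|

Derivation:
Line 1: ['read', 'stop', 'curtain'] (min_width=17, slack=2)
Line 2: ['for', 'sky', 'pepper'] (min_width=14, slack=5)
Line 3: ['guitar', 'wolf', 'stop'] (min_width=16, slack=3)
Line 4: ['tree', 'standard'] (min_width=13, slack=6)
Line 5: ['pharmacy', 'network', 'be'] (min_width=19, slack=0)
Line 6: ['bus'] (min_width=3, slack=16)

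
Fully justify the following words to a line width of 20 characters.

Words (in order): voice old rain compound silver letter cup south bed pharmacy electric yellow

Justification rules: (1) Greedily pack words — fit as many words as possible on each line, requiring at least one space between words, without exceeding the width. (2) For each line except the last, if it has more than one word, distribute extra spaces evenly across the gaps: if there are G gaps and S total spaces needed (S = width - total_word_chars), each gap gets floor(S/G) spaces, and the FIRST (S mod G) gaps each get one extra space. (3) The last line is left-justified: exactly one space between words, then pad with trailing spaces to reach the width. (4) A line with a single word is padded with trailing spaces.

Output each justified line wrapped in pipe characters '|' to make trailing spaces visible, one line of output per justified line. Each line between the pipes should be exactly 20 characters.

Answer: |voice    old    rain|
|compound      silver|
|letter cup south bed|
|pharmacy    electric|
|yellow              |

Derivation:
Line 1: ['voice', 'old', 'rain'] (min_width=14, slack=6)
Line 2: ['compound', 'silver'] (min_width=15, slack=5)
Line 3: ['letter', 'cup', 'south', 'bed'] (min_width=20, slack=0)
Line 4: ['pharmacy', 'electric'] (min_width=17, slack=3)
Line 5: ['yellow'] (min_width=6, slack=14)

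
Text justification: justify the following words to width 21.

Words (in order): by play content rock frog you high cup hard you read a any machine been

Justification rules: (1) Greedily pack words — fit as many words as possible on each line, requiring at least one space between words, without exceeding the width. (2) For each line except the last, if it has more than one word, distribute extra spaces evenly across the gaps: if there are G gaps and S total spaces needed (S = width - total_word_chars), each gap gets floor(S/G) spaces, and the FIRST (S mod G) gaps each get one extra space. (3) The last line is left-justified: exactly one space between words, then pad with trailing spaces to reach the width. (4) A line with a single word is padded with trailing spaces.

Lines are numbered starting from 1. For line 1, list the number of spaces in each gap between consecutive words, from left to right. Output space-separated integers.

Line 1: ['by', 'play', 'content', 'rock'] (min_width=20, slack=1)
Line 2: ['frog', 'you', 'high', 'cup'] (min_width=17, slack=4)
Line 3: ['hard', 'you', 'read', 'a', 'any'] (min_width=19, slack=2)
Line 4: ['machine', 'been'] (min_width=12, slack=9)

Answer: 2 1 1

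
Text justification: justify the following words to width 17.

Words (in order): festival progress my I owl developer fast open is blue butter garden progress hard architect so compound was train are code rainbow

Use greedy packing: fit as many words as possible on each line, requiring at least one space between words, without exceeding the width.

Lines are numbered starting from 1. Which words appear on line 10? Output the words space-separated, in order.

Answer: rainbow

Derivation:
Line 1: ['festival', 'progress'] (min_width=17, slack=0)
Line 2: ['my', 'I', 'owl'] (min_width=8, slack=9)
Line 3: ['developer', 'fast'] (min_width=14, slack=3)
Line 4: ['open', 'is', 'blue'] (min_width=12, slack=5)
Line 5: ['butter', 'garden'] (min_width=13, slack=4)
Line 6: ['progress', 'hard'] (min_width=13, slack=4)
Line 7: ['architect', 'so'] (min_width=12, slack=5)
Line 8: ['compound', 'was'] (min_width=12, slack=5)
Line 9: ['train', 'are', 'code'] (min_width=14, slack=3)
Line 10: ['rainbow'] (min_width=7, slack=10)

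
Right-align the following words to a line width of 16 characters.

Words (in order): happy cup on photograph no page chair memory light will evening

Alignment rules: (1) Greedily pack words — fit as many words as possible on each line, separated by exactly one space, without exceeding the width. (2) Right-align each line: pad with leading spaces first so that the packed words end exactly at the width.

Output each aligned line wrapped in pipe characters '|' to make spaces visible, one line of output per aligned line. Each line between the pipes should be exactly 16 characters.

Line 1: ['happy', 'cup', 'on'] (min_width=12, slack=4)
Line 2: ['photograph', 'no'] (min_width=13, slack=3)
Line 3: ['page', 'chair'] (min_width=10, slack=6)
Line 4: ['memory', 'light'] (min_width=12, slack=4)
Line 5: ['will', 'evening'] (min_width=12, slack=4)

Answer: |    happy cup on|
|   photograph no|
|      page chair|
|    memory light|
|    will evening|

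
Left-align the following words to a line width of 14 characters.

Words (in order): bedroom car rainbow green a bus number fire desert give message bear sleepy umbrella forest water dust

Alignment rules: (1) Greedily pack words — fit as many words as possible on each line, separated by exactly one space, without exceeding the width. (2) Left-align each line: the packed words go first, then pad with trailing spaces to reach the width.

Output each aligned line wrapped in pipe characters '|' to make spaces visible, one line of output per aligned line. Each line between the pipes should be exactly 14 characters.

Line 1: ['bedroom', 'car'] (min_width=11, slack=3)
Line 2: ['rainbow', 'green'] (min_width=13, slack=1)
Line 3: ['a', 'bus', 'number'] (min_width=12, slack=2)
Line 4: ['fire', 'desert'] (min_width=11, slack=3)
Line 5: ['give', 'message'] (min_width=12, slack=2)
Line 6: ['bear', 'sleepy'] (min_width=11, slack=3)
Line 7: ['umbrella'] (min_width=8, slack=6)
Line 8: ['forest', 'water'] (min_width=12, slack=2)
Line 9: ['dust'] (min_width=4, slack=10)

Answer: |bedroom car   |
|rainbow green |
|a bus number  |
|fire desert   |
|give message  |
|bear sleepy   |
|umbrella      |
|forest water  |
|dust          |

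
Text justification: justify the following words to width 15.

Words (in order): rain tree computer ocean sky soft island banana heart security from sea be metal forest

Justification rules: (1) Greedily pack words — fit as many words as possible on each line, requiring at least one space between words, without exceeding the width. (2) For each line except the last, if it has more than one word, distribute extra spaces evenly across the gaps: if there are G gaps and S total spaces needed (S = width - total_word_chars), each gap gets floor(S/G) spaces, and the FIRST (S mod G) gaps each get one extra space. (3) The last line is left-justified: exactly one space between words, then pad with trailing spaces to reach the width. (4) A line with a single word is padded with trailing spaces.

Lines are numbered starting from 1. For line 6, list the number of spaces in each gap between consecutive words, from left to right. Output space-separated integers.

Answer: 3 2

Derivation:
Line 1: ['rain', 'tree'] (min_width=9, slack=6)
Line 2: ['computer', 'ocean'] (min_width=14, slack=1)
Line 3: ['sky', 'soft', 'island'] (min_width=15, slack=0)
Line 4: ['banana', 'heart'] (min_width=12, slack=3)
Line 5: ['security', 'from'] (min_width=13, slack=2)
Line 6: ['sea', 'be', 'metal'] (min_width=12, slack=3)
Line 7: ['forest'] (min_width=6, slack=9)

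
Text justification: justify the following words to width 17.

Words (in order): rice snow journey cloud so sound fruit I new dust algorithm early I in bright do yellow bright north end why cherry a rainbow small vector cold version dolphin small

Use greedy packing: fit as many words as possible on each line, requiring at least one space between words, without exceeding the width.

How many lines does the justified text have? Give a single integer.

Answer: 11

Derivation:
Line 1: ['rice', 'snow', 'journey'] (min_width=17, slack=0)
Line 2: ['cloud', 'so', 'sound'] (min_width=14, slack=3)
Line 3: ['fruit', 'I', 'new', 'dust'] (min_width=16, slack=1)
Line 4: ['algorithm', 'early', 'I'] (min_width=17, slack=0)
Line 5: ['in', 'bright', 'do'] (min_width=12, slack=5)
Line 6: ['yellow', 'bright'] (min_width=13, slack=4)
Line 7: ['north', 'end', 'why'] (min_width=13, slack=4)
Line 8: ['cherry', 'a', 'rainbow'] (min_width=16, slack=1)
Line 9: ['small', 'vector', 'cold'] (min_width=17, slack=0)
Line 10: ['version', 'dolphin'] (min_width=15, slack=2)
Line 11: ['small'] (min_width=5, slack=12)
Total lines: 11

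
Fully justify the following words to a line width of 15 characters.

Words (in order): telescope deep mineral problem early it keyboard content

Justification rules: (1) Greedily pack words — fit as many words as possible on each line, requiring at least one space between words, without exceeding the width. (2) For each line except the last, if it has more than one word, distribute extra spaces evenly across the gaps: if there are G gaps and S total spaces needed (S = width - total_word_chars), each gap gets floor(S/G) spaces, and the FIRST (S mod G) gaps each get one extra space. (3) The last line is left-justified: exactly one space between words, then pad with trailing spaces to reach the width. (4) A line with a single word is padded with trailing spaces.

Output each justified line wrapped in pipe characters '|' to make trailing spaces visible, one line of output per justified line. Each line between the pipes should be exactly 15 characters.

Answer: |telescope  deep|
|mineral problem|
|early        it|
|keyboard       |
|content        |

Derivation:
Line 1: ['telescope', 'deep'] (min_width=14, slack=1)
Line 2: ['mineral', 'problem'] (min_width=15, slack=0)
Line 3: ['early', 'it'] (min_width=8, slack=7)
Line 4: ['keyboard'] (min_width=8, slack=7)
Line 5: ['content'] (min_width=7, slack=8)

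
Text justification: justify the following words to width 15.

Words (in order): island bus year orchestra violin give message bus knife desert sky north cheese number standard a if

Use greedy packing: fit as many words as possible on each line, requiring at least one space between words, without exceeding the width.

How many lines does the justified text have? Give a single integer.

Answer: 8

Derivation:
Line 1: ['island', 'bus', 'year'] (min_width=15, slack=0)
Line 2: ['orchestra'] (min_width=9, slack=6)
Line 3: ['violin', 'give'] (min_width=11, slack=4)
Line 4: ['message', 'bus'] (min_width=11, slack=4)
Line 5: ['knife', 'desert'] (min_width=12, slack=3)
Line 6: ['sky', 'north'] (min_width=9, slack=6)
Line 7: ['cheese', 'number'] (min_width=13, slack=2)
Line 8: ['standard', 'a', 'if'] (min_width=13, slack=2)
Total lines: 8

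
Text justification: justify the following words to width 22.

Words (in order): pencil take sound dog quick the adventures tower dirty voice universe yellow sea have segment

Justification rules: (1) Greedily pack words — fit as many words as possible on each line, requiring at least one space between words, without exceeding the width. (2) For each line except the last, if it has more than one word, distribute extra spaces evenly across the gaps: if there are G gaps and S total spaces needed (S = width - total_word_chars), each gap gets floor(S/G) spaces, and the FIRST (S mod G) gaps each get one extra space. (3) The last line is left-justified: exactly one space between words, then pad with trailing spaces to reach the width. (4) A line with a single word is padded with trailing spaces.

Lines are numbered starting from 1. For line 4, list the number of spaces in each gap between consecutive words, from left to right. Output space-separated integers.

Line 1: ['pencil', 'take', 'sound', 'dog'] (min_width=21, slack=1)
Line 2: ['quick', 'the', 'adventures'] (min_width=20, slack=2)
Line 3: ['tower', 'dirty', 'voice'] (min_width=17, slack=5)
Line 4: ['universe', 'yellow', 'sea'] (min_width=19, slack=3)
Line 5: ['have', 'segment'] (min_width=12, slack=10)

Answer: 3 2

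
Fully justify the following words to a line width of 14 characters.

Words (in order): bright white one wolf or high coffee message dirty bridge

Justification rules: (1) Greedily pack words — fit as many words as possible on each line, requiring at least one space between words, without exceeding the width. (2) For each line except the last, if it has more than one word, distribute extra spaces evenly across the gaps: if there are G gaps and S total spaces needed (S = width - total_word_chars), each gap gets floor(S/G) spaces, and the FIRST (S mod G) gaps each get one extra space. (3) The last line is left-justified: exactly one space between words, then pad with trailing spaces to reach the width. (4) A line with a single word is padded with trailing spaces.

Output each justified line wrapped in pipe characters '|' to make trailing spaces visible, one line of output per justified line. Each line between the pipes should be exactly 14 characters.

Answer: |bright   white|
|one   wolf  or|
|high    coffee|
|message  dirty|
|bridge        |

Derivation:
Line 1: ['bright', 'white'] (min_width=12, slack=2)
Line 2: ['one', 'wolf', 'or'] (min_width=11, slack=3)
Line 3: ['high', 'coffee'] (min_width=11, slack=3)
Line 4: ['message', 'dirty'] (min_width=13, slack=1)
Line 5: ['bridge'] (min_width=6, slack=8)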